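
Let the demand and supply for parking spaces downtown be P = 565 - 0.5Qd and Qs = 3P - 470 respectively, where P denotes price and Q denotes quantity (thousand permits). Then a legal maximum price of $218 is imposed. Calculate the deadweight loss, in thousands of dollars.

Rearranging demand gives Qd = 1130 - 2P. Without the control the market clears where 1130 - 2P = 3P - 470, i.e. P* = 320 and Q* = 490.
Because the ceiling (218) lies below the market-clearing price, it is binding.
At P = 218: Qd = 1130 - 2·218 = 694 and Qs = 3·218 - 470 = 184.
Quantity traded falls to 184. At Q = 184 the demand price is (1130 - 184)/2 = 473 and the supply price is (470 + 184)/3 = 218.
Deadweight loss = ½ · (473 - 218) · (490 - 184) = ½ · 255 · 306 = 39015.

39015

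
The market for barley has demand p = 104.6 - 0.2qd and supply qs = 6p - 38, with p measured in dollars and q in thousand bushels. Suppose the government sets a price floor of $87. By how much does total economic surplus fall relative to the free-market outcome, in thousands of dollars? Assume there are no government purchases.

5940

Rearranging demand gives qd = 523 - 5p. Setting quantity demanded equal to quantity supplied, 523 - 5p = 6p - 38, gives p* = 51 and q* = 268.
Because the floor (87) lies above the market-clearing price, it is binding.
At p = 87: qd = 523 - 5·87 = 88 and qs = 6·87 - 38 = 484.
Quantity traded falls to 88. At q = 88 the demand price is (523 - 88)/5 = 87 and the supply price is (38 + 88)/6 = 21.
Deadweight loss = ½ · (87 - 21) · (268 - 88) = ½ · 66 · 180 = 5940.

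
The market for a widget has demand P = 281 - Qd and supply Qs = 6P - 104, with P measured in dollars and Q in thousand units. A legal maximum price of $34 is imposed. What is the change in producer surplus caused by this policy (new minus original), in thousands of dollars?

-3423

Rearranging demand gives Qd = 281 - P. Without the control the market clears where 281 - P = 6P - 104, i.e. P* = 55 and Q* = 226.
Since 34 < 55, the ceiling is binding.
At P = 34: Qd = 281 - 34 = 247 and Qs = 6·34 - 104 = 100.
Producer surplus without the control is ½ · (55 - 52/3) · 226 = 12769/3.
With the ceiling, producers sell 100 units at 34, so PS = ½ · (34 - 52/3) · 100 = 2500/3.
Change in producer surplus = 2500/3 - 12769/3 = -3423.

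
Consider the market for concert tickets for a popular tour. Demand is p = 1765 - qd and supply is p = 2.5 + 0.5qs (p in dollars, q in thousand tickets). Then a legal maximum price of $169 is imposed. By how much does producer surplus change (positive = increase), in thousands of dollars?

-317434

Rearranging demand gives qd = 1765 - p; rearranging supply gives qs = 2p - 5. Without the control the market clears where 1765 - p = 2p - 5, i.e. p* = 590 and q* = 1175.
Since 169 < 590, the ceiling is binding.
At p = 169: qd = 1765 - 169 = 1596 and qs = 2·169 - 5 = 333.
Producer surplus without the control is ½ · (590 - 2.5) · 1175 = 345156.25.
With the ceiling, producers sell 333 units at 169, so PS = ½ · (169 - 2.5) · 333 = 27722.25.
Change in producer surplus = 27722.25 - 345156.25 = -317434.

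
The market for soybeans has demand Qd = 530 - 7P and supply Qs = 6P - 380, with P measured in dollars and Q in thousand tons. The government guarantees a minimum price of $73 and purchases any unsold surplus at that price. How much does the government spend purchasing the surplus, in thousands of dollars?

2847

Equilibrium: 530 - 7P = 6P - 380, so 910 = 13P and P* = 70, Q* = 40.
Because the floor (73) lies above the market-clearing price, it is binding.
At P = 73: Qd = 530 - 7·73 = 19 and Qs = 6·73 - 380 = 58.
Surplus = Qs - Qd = 39.
Government expenditure = surplus × support price = 39 × 73 = 2847.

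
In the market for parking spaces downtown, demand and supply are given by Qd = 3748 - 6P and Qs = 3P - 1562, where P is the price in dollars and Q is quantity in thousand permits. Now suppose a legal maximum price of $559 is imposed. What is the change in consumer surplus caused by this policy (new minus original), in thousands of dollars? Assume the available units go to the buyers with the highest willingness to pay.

2844.25

In a free market, 3748 - 6P = 3P - 1562 gives the equilibrium P* = 590, Q* = 208.
The ceiling of 559 is below the equilibrium price 590, so it binds.
At P = 559: Qd = 3748 - 6·559 = 394 and Qs = 3·559 - 1562 = 115.
Consumer surplus without the control is ½ · (1874/3 - 590) · 208 = 10816/3.
With the ceiling, 115 units are sold at 559 (assume they go to the highest-value buyers). The demand price at Q = 115 is 605.5, so CS = ½ · [(1874/3 - 559) + (605.5 - 559)] · 115 = 77395/12.
Change in consumer surplus = 77395/12 - 10816/3 = 2844.25.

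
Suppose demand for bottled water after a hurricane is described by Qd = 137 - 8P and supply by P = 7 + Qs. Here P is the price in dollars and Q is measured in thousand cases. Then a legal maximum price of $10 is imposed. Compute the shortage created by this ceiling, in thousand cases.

Rearranging supply gives Qs = P - 7. Without the control the market clears where 137 - 8P = P - 7, i.e. P* = 16 and Q* = 9.
Since 10 < 16, the ceiling is binding.
At P = 10: Qd = 137 - 8·10 = 57 and Qs = 10 - 7 = 3.
Shortage = Qd - Qs = 57 - 3 = 54.

54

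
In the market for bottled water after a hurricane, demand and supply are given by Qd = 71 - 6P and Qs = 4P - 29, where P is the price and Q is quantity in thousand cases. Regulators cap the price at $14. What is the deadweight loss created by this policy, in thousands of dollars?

Equilibrium: 71 - 6P = 4P - 29, so 100 = 10P and P* = 10, Q* = 11.
Since 14 is above P* = 10, the ceiling does not bind and the free-market outcome prevails.
Since the control does not bind, no trades are prevented and deadweight loss is zero.

0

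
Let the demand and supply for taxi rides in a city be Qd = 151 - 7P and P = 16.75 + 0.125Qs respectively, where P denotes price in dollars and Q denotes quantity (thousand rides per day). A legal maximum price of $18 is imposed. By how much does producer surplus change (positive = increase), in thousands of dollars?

-14

Rearranging supply gives Qs = 8P - 134. Without the control the market clears where 151 - 7P = 8P - 134, i.e. P* = 19 and Q* = 18.
The ceiling of 18 is below the equilibrium price 19, so it binds.
At P = 18: Qd = 151 - 7·18 = 25 and Qs = 8·18 - 134 = 10.
Producer surplus without the control is ½ · (19 - 16.75) · 18 = 20.25.
With the ceiling, producers sell 10 units at 18, so PS = ½ · (18 - 16.75) · 10 = 6.25.
Change in producer surplus = 6.25 - 20.25 = -14.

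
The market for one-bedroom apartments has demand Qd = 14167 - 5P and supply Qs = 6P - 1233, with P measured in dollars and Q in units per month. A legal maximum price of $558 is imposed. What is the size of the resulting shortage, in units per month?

Equilibrium: 14167 - 5P = 6P - 1233, so 15400 = 11P and P* = 1400, Q* = 7167.
The ceiling of 558 is below the equilibrium price 1400, so it binds.
At P = 558: Qd = 14167 - 5·558 = 11377 and Qs = 6·558 - 1233 = 2115.
Shortage = Qd - Qs = 11377 - 2115 = 9262.

9262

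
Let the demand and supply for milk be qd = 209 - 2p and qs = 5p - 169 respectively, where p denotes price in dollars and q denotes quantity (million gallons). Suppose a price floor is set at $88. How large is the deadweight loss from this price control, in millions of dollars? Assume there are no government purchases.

1618.4

Without the control the market clears where 209 - 2p = 5p - 169, i.e. p* = 54 and q* = 101.
Because the floor (88) lies above the market-clearing price, it is binding.
At p = 88: qd = 209 - 2·88 = 33 and qs = 5·88 - 169 = 271.
Quantity traded falls to 33. At q = 33 the demand price is (209 - 33)/2 = 88 and the supply price is (169 + 33)/5 = 40.4.
Deadweight loss = ½ · (88 - 40.4) · (101 - 33) = ½ · 47.6 · 68 = 1618.4.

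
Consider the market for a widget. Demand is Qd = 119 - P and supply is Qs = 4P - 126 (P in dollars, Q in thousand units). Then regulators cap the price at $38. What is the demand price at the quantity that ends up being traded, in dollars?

Equilibrium: 119 - P = 4P - 126, so 245 = 5P and P* = 49, Q* = 70.
Since 38 < 49, the ceiling is binding.
At P = 38: Qd = 119 - 38 = 81 and Qs = 4·38 - 126 = 26.
Only 26 units reach the market. On the demand curve, the marginal buyer's willingness to pay at Q = 26 is (119 - 26) = 93.

93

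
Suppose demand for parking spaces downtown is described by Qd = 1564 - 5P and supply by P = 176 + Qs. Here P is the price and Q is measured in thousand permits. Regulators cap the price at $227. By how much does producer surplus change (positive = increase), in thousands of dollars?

Rearranging supply gives Qs = P - 176. Equilibrium: 1564 - 5P = P - 176, so 1740 = 6P and P* = 290, Q* = 114.
The ceiling of 227 is below the equilibrium price 290, so it binds.
At P = 227: Qd = 1564 - 5·227 = 429 and Qs = 227 - 176 = 51.
Producer surplus without the control is ½ · (290 - 176) · 114 = 6498.
With the ceiling, producers sell 51 units at 227, so PS = ½ · (227 - 176) · 51 = 1300.5.
Change in producer surplus = 1300.5 - 6498 = -5197.5.

-5197.5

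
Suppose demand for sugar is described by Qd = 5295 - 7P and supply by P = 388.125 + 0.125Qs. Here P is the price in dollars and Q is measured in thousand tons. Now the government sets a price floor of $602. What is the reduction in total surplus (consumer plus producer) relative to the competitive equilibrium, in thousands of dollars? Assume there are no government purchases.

Rearranging supply gives Qs = 8P - 3105. In a free market, 5295 - 7P = 8P - 3105 gives the equilibrium P* = 560, Q* = 1375.
The floor of 602 is above the equilibrium price 560, so it binds.
At P = 602: Qd = 5295 - 7·602 = 1081 and Qs = 8·602 - 3105 = 1711.
Quantity traded falls to 1081. At Q = 1081 the demand price is (5295 - 1081)/7 = 602 and the supply price is (3105 + 1081)/8 = 523.25.
Deadweight loss = ½ · (602 - 523.25) · (1375 - 1081) = ½ · 78.75 · 294 = 11576.25.

11576.25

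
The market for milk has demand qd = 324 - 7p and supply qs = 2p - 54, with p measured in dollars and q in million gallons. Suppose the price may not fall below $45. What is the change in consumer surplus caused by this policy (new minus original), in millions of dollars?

-58.5

Equilibrium: 324 - 7p = 2p - 54, so 378 = 9p and p* = 42, q* = 30.
Since 45 > 42, the floor is binding.
At p = 45: qd = 324 - 7·45 = 9 and qs = 2·45 - 54 = 36.
Consumer surplus without the control is ½ · (324/7 - 42) · 30 = 450/7.
With the floor, consumers buy 9 units at 45, so CS = ½ · (324/7 - 45) · 9 = 81/14.
Change in consumer surplus = 81/14 - 450/7 = -58.5.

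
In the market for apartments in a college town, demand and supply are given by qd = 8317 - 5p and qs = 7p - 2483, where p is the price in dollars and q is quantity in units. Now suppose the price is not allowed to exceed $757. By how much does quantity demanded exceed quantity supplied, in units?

Without the control the market clears where 8317 - 5p = 7p - 2483, i.e. p* = 900 and q* = 3817.
Since 757 < 900, the ceiling is binding.
At p = 757: qd = 8317 - 5·757 = 4532 and qs = 7·757 - 2483 = 2816.
Shortage = qd - qs = 4532 - 2816 = 1716.

1716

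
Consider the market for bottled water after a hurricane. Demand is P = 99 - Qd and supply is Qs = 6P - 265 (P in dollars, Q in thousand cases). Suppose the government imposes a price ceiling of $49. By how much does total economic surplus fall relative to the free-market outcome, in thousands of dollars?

Rearranging demand gives Qd = 99 - P. Without the control the market clears where 99 - P = 6P - 265, i.e. P* = 52 and Q* = 47.
Since 49 < 52, the ceiling is binding.
At P = 49: Qd = 99 - 49 = 50 and Qs = 6·49 - 265 = 29.
Quantity traded falls to 29. At Q = 29 the demand price is 99 - 29 = 70 and the supply price is (265 + 29)/6 = 49.
Deadweight loss = ½ · (70 - 49) · (47 - 29) = ½ · 21 · 18 = 189.

189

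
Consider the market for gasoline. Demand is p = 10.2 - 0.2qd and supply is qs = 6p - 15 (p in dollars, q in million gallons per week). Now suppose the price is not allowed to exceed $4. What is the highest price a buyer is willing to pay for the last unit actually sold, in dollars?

Rearranging demand gives qd = 51 - 5p. Setting quantity demanded equal to quantity supplied, 51 - 5p = 6p - 15, gives p* = 6 and q* = 21.
Because the ceiling (4) lies below the market-clearing price, it is binding.
At p = 4: qd = 51 - 5·4 = 31 and qs = 6·4 - 15 = 9.
Only 9 units reach the market. On the demand curve, the marginal buyer's willingness to pay at q = 9 is (51 - 9)/5 = 8.4.

8.4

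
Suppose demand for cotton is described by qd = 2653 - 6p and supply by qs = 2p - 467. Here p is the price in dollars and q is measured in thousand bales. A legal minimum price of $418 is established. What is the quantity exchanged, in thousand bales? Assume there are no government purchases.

145

Setting quantity demanded equal to quantity supplied, 2653 - 6p = 2p - 467, gives p* = 390 and q* = 313.
Because the floor (418) lies above the market-clearing price, it is binding.
At p = 418: qd = 2653 - 6·418 = 145 and qs = 2·418 - 467 = 369.
The quantity actually transacted is the short side, demand: 145.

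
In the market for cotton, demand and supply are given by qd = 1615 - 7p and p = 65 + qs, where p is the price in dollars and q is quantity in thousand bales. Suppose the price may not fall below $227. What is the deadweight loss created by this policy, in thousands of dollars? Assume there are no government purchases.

8092

Rearranging supply gives qs = p - 65. Without the control the market clears where 1615 - 7p = p - 65, i.e. p* = 210 and q* = 145.
Because the floor (227) lies above the market-clearing price, it is binding.
At p = 227: qd = 1615 - 7·227 = 26 and qs = 227 - 65 = 162.
Quantity traded falls to 26. At q = 26 the demand price is (1615 - 26)/7 = 227 and the supply price is 65 + 26 = 91.
Deadweight loss = ½ · (227 - 91) · (145 - 26) = ½ · 136 · 119 = 8092.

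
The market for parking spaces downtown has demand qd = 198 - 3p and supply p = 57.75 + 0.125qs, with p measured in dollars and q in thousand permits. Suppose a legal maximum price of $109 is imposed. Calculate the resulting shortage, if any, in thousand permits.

0

Rearranging supply gives qs = 8p - 462. Without the control the market clears where 198 - 3p = 8p - 462, i.e. p* = 60 and q* = 18.
The ceiling of 109 is above the equilibrium price 60, so it is not binding; the market clears at p* = 60, q* = 18.
Since the control does not bind, there is no shortage.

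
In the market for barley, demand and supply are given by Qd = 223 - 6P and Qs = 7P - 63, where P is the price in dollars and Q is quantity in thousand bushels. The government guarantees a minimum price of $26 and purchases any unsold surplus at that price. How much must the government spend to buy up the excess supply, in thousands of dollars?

In a free market, 223 - 6P = 7P - 63 gives the equilibrium P* = 22, Q* = 91.
Since 26 > 22, the floor is binding.
At P = 26: Qd = 223 - 6·26 = 67 and Qs = 7·26 - 63 = 119.
Surplus = Qs - Qd = 52.
Government expenditure = surplus × support price = 52 × 26 = 1352.

1352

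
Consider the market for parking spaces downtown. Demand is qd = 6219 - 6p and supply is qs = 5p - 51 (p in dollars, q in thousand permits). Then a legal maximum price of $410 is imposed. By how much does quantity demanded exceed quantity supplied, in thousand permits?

Without the control the market clears where 6219 - 6p = 5p - 51, i.e. p* = 570 and q* = 2799.
Since 410 < 570, the ceiling is binding.
At p = 410: qd = 6219 - 6·410 = 3759 and qs = 5·410 - 51 = 1999.
Shortage = qd - qs = 3759 - 1999 = 1760.

1760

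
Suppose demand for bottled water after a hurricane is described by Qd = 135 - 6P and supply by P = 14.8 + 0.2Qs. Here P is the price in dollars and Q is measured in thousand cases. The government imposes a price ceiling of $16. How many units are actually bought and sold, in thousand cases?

Rearranging supply gives Qs = 5P - 74. In a free market, 135 - 6P = 5P - 74 gives the equilibrium P* = 19, Q* = 21.
Because the ceiling (16) lies below the market-clearing price, it is binding.
At P = 16: Qd = 135 - 6·16 = 39 and Qs = 5·16 - 74 = 6.
The quantity actually transacted is the short side, supply: 6.

6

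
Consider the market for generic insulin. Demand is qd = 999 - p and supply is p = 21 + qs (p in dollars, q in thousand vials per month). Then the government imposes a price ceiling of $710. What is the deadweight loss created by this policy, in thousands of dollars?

Rearranging supply gives qs = p - 21. In a free market, 999 - p = p - 21 gives the equilibrium p* = 510, q* = 489.
The ceiling of 710 is above the equilibrium price 510, so it is not binding; the market clears at p* = 510, q* = 489.
Since the control does not bind, no trades are prevented and deadweight loss is zero.

0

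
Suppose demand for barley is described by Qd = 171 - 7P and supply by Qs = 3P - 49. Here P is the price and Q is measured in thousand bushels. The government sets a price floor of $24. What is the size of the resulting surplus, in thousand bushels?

20

In a free market, 171 - 7P = 3P - 49 gives the equilibrium P* = 22, Q* = 17.
The floor of 24 is above the equilibrium price 22, so it binds.
At P = 24: Qd = 171 - 7·24 = 3 and Qs = 3·24 - 49 = 23.
Surplus = Qs - Qd = 23 - 3 = 20.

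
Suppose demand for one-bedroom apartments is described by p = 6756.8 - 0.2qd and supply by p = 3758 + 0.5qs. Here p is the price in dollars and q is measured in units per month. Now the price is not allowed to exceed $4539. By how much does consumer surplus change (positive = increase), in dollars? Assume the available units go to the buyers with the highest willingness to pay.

1384953.6

Rearranging demand gives qd = 33784 - 5p; rearranging supply gives qs = 2p - 7516. In a free market, 33784 - 5p = 2p - 7516 gives the equilibrium p* = 5900, q* = 4284.
Because the ceiling (4539) lies below the market-clearing price, it is binding.
At p = 4539: qd = 33784 - 5·4539 = 11089 and qs = 2·4539 - 7516 = 1562.
Consumer surplus without the control is ½ · (6756.8 - 5900) · 4284 = 1835265.6.
With the ceiling, 1562 units are sold at 4539 (assume they go to the highest-value buyers). The demand price at q = 1562 is 6444.4, so CS = ½ · [(6756.8 - 4539) + (6444.4 - 4539)] · 1562 = 3220219.2.
Change in consumer surplus = 3220219.2 - 1835265.6 = 1384953.6.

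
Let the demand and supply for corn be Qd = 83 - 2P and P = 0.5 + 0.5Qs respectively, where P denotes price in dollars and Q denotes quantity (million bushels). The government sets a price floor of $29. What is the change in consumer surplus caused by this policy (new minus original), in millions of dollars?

Rearranging supply gives Qs = 2P - 1. Setting quantity demanded equal to quantity supplied, 83 - 2P = 2P - 1, gives P* = 21 and Q* = 41.
Since 29 > 21, the floor is binding.
At P = 29: Qd = 83 - 2·29 = 25 and Qs = 2·29 - 1 = 57.
Consumer surplus without the control is ½ · (41.5 - 21) · 41 = 420.25.
With the floor, consumers buy 25 units at 29, so CS = ½ · (41.5 - 29) · 25 = 156.25.
Change in consumer surplus = 156.25 - 420.25 = -264.

-264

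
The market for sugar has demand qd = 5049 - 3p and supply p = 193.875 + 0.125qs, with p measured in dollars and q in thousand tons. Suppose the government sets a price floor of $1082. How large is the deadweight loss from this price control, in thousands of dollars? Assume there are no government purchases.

479168.25

Rearranging supply gives qs = 8p - 1551. Setting quantity demanded equal to quantity supplied, 5049 - 3p = 8p - 1551, gives p* = 600 and q* = 3249.
Because the floor (1082) lies above the market-clearing price, it is binding.
At p = 1082: qd = 5049 - 3·1082 = 1803 and qs = 8·1082 - 1551 = 7105.
Quantity traded falls to 1803. At q = 1803 the demand price is (5049 - 1803)/3 = 1082 and the supply price is (1551 + 1803)/8 = 419.25.
Deadweight loss = ½ · (1082 - 419.25) · (3249 - 1803) = ½ · 662.75 · 1446 = 479168.25.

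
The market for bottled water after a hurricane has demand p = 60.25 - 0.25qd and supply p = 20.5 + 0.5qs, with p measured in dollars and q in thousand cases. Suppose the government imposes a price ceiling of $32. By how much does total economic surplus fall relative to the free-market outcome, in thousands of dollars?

337.5

Rearranging demand gives qd = 241 - 4p; rearranging supply gives qs = 2p - 41. Setting quantity demanded equal to quantity supplied, 241 - 4p = 2p - 41, gives p* = 47 and q* = 53.
Because the ceiling (32) lies below the market-clearing price, it is binding.
At p = 32: qd = 241 - 4·32 = 113 and qs = 2·32 - 41 = 23.
Quantity traded falls to 23. At q = 23 the demand price is (241 - 23)/4 = 54.5 and the supply price is (41 + 23)/2 = 32.
Deadweight loss = ½ · (54.5 - 32) · (53 - 23) = ½ · 22.5 · 30 = 337.5.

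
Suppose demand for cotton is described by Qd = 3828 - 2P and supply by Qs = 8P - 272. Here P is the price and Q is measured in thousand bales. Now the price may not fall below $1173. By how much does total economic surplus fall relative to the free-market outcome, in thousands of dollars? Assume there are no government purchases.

727711.25

In a free market, 3828 - 2P = 8P - 272 gives the equilibrium P* = 410, Q* = 3008.
Because the floor (1173) lies above the market-clearing price, it is binding.
At P = 1173: Qd = 3828 - 2·1173 = 1482 and Qs = 8·1173 - 272 = 9112.
Quantity traded falls to 1482. At Q = 1482 the demand price is (3828 - 1482)/2 = 1173 and the supply price is (272 + 1482)/8 = 219.25.
Deadweight loss = ½ · (1173 - 219.25) · (3008 - 1482) = ½ · 953.75 · 1526 = 727711.25.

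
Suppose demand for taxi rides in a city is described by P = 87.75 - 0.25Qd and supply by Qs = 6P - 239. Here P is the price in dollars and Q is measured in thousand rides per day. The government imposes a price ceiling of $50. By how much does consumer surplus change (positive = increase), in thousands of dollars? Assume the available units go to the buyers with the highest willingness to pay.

184.5

Rearranging demand gives Qd = 351 - 4P. In a free market, 351 - 4P = 6P - 239 gives the equilibrium P* = 59, Q* = 115.
Because the ceiling (50) lies below the market-clearing price, it is binding.
At P = 50: Qd = 351 - 4·50 = 151 and Qs = 6·50 - 239 = 61.
Consumer surplus without the control is ½ · (87.75 - 59) · 115 = 1653.125.
With the ceiling, 61 units are sold at 50 (assume they go to the highest-value buyers). The demand price at Q = 61 is 72.5, so CS = ½ · [(87.75 - 50) + (72.5 - 50)] · 61 = 1837.625.
Change in consumer surplus = 1837.625 - 1653.125 = 184.5.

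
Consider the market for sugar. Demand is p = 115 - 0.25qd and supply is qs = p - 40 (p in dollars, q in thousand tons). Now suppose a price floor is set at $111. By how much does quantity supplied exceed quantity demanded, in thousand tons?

Rearranging demand gives qd = 460 - 4p. Without the control the market clears where 460 - 4p = p - 40, i.e. p* = 100 and q* = 60.
The floor of 111 is above the equilibrium price 100, so it binds.
At p = 111: qd = 460 - 4·111 = 16 and qs = 111 - 40 = 71.
Surplus = qs - qd = 71 - 16 = 55.

55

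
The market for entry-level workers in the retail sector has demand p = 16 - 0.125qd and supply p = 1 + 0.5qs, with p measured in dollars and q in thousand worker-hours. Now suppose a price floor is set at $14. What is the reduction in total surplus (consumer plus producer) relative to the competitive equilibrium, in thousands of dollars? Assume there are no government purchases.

Rearranging demand gives qd = 128 - 8p; rearranging supply gives qs = 2p - 2. Equilibrium: 128 - 8p = 2p - 2, so 130 = 10p and p* = 13, q* = 24.
The floor of 14 is above the equilibrium price 13, so it binds.
At p = 14: qd = 128 - 8·14 = 16 and qs = 2·14 - 2 = 26.
Quantity traded falls to 16. At q = 16 the demand price is (128 - 16)/8 = 14 and the supply price is (2 + 16)/2 = 9.
Deadweight loss = ½ · (14 - 9) · (24 - 16) = ½ · 5 · 8 = 20.

20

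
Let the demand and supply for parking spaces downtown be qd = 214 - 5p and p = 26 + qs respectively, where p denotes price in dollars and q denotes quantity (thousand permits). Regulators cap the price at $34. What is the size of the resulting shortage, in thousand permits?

36

Rearranging supply gives qs = p - 26. Setting quantity demanded equal to quantity supplied, 214 - 5p = p - 26, gives p* = 40 and q* = 14.
Since 34 < 40, the ceiling is binding.
At p = 34: qd = 214 - 5·34 = 44 and qs = 34 - 26 = 8.
Shortage = qd - qs = 44 - 8 = 36.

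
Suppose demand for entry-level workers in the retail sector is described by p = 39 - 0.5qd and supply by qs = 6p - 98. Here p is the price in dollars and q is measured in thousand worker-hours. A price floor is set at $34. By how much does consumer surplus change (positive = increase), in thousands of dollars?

-264

Rearranging demand gives qd = 78 - 2p. Equilibrium: 78 - 2p = 6p - 98, so 176 = 8p and p* = 22, q* = 34.
Since 34 > 22, the floor is binding.
At p = 34: qd = 78 - 2·34 = 10 and qs = 6·34 - 98 = 106.
Consumer surplus without the control is ½ · (39 - 22) · 34 = 289.
With the floor, consumers buy 10 units at 34, so CS = ½ · (39 - 34) · 10 = 25.
Change in consumer surplus = 25 - 289 = -264.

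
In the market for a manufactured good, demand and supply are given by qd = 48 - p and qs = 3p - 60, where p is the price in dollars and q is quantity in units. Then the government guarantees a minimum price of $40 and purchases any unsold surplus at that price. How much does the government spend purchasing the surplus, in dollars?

Without the control the market clears where 48 - p = 3p - 60, i.e. p* = 27 and q* = 21.
The floor of 40 is above the equilibrium price 27, so it binds.
At p = 40: qd = 48 - 40 = 8 and qs = 3·40 - 60 = 60.
Surplus = qs - qd = 52.
Government expenditure = surplus × support price = 52 × 40 = 2080.

2080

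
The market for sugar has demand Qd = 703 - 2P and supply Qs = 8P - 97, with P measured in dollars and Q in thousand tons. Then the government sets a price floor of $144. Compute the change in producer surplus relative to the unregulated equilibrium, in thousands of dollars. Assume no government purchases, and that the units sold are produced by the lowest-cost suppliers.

25536

Equilibrium: 703 - 2P = 8P - 97, so 800 = 10P and P* = 80, Q* = 543.
The floor of 144 is above the equilibrium price 80, so it binds.
At P = 144: Qd = 703 - 2·144 = 415 and Qs = 8·144 - 97 = 1055.
Producer surplus without the control is ½ · (80 - 12.125) · 543 = 18428.0625.
With the floor, 415 units are sold at 144. The supply price at Q = 415 is 64, so PS = ½ · [(144 - 12.125) + (144 - 64)] · 415 = 43964.0625.
Change in producer surplus = 43964.0625 - 18428.0625 = 25536.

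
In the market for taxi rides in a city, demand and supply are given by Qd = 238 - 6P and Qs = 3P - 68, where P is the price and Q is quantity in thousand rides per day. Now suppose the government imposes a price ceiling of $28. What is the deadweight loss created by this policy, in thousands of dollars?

81

Setting quantity demanded equal to quantity supplied, 238 - 6P = 3P - 68, gives P* = 34 and Q* = 34.
Because the ceiling (28) lies below the market-clearing price, it is binding.
At P = 28: Qd = 238 - 6·28 = 70 and Qs = 3·28 - 68 = 16.
Quantity traded falls to 16. At Q = 16 the demand price is (238 - 16)/6 = 37 and the supply price is (68 + 16)/3 = 28.
Deadweight loss = ½ · (37 - 28) · (34 - 16) = ½ · 9 · 18 = 81.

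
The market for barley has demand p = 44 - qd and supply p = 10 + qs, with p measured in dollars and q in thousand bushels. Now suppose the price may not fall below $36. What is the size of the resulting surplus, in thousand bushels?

Rearranging demand gives qd = 44 - p; rearranging supply gives qs = p - 10. Equilibrium: 44 - p = p - 10, so 54 = 2p and p* = 27, q* = 17.
The floor of 36 is above the equilibrium price 27, so it binds.
At p = 36: qd = 44 - 36 = 8 and qs = 36 - 10 = 26.
Surplus = qs - qd = 26 - 8 = 18.

18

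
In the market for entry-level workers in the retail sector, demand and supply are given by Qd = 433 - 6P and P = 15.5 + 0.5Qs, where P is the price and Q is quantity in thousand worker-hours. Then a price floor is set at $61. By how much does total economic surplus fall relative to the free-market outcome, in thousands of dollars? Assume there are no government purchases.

Rearranging supply gives Qs = 2P - 31. Without the control the market clears where 433 - 6P = 2P - 31, i.e. P* = 58 and Q* = 85.
Because the floor (61) lies above the market-clearing price, it is binding.
At P = 61: Qd = 433 - 6·61 = 67 and Qs = 2·61 - 31 = 91.
Quantity traded falls to 67. At Q = 67 the demand price is (433 - 67)/6 = 61 and the supply price is (31 + 67)/2 = 49.
Deadweight loss = ½ · (61 - 49) · (85 - 67) = ½ · 12 · 18 = 108.

108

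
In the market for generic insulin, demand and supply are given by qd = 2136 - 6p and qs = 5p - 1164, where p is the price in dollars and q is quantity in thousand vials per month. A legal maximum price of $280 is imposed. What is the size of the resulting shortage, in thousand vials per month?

Setting quantity demanded equal to quantity supplied, 2136 - 6p = 5p - 1164, gives p* = 300 and q* = 336.
The ceiling of 280 is below the equilibrium price 300, so it binds.
At p = 280: qd = 2136 - 6·280 = 456 and qs = 5·280 - 1164 = 236.
Shortage = qd - qs = 456 - 236 = 220.

220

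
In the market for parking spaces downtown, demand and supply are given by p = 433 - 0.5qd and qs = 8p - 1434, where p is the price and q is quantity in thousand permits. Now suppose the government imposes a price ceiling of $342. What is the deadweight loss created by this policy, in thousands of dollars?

Rearranging demand gives qd = 866 - 2p. Setting quantity demanded equal to quantity supplied, 866 - 2p = 8p - 1434, gives p* = 230 and q* = 406.
Since 342 is above p* = 230, the ceiling does not bind and the free-market outcome prevails.
Since the control does not bind, no trades are prevented and deadweight loss is zero.

0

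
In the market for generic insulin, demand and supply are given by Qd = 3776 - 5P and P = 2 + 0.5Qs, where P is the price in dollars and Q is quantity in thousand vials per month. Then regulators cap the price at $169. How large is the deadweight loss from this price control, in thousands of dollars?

Rearranging supply gives Qs = 2P - 4. In a free market, 3776 - 5P = 2P - 4 gives the equilibrium P* = 540, Q* = 1076.
Because the ceiling (169) lies below the market-clearing price, it is binding.
At P = 169: Qd = 3776 - 5·169 = 2931 and Qs = 2·169 - 4 = 334.
Quantity traded falls to 334. At Q = 334 the demand price is (3776 - 334)/5 = 688.4 and the supply price is (4 + 334)/2 = 169.
Deadweight loss = ½ · (688.4 - 169) · (1076 - 334) = ½ · 519.4 · 742 = 192697.4.

192697.4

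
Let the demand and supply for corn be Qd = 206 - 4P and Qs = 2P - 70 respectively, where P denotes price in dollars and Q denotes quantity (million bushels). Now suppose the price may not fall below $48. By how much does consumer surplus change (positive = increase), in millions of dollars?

In a free market, 206 - 4P = 2P - 70 gives the equilibrium P* = 46, Q* = 22.
Since 48 > 46, the floor is binding.
At P = 48: Qd = 206 - 4·48 = 14 and Qs = 2·48 - 70 = 26.
Consumer surplus without the control is ½ · (51.5 - 46) · 22 = 60.5.
With the floor, consumers buy 14 units at 48, so CS = ½ · (51.5 - 48) · 14 = 24.5.
Change in consumer surplus = 24.5 - 60.5 = -36.

-36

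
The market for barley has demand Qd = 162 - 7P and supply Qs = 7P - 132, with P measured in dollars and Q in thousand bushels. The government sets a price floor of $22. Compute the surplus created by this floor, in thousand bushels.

14

Setting quantity demanded equal to quantity supplied, 162 - 7P = 7P - 132, gives P* = 21 and Q* = 15.
Since 22 > 21, the floor is binding.
At P = 22: Qd = 162 - 7·22 = 8 and Qs = 7·22 - 132 = 22.
Surplus = Qs - Qd = 22 - 8 = 14.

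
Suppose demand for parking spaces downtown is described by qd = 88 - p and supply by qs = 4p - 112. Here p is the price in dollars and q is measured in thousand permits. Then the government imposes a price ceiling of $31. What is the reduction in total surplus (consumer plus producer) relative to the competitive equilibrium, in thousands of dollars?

Setting quantity demanded equal to quantity supplied, 88 - p = 4p - 112, gives p* = 40 and q* = 48.
Since 31 < 40, the ceiling is binding.
At p = 31: qd = 88 - 31 = 57 and qs = 4·31 - 112 = 12.
Quantity traded falls to 12. At q = 12 the demand price is 88 - 12 = 76 and the supply price is (112 + 12)/4 = 31.
Deadweight loss = ½ · (76 - 31) · (48 - 12) = ½ · 45 · 36 = 810.

810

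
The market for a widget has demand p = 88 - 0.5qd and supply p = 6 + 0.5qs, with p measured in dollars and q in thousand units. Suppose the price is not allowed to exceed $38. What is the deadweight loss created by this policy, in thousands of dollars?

162

Rearranging demand gives qd = 176 - 2p; rearranging supply gives qs = 2p - 12. Equilibrium: 176 - 2p = 2p - 12, so 188 = 4p and p* = 47, q* = 82.
The ceiling of 38 is below the equilibrium price 47, so it binds.
At p = 38: qd = 176 - 2·38 = 100 and qs = 2·38 - 12 = 64.
Quantity traded falls to 64. At q = 64 the demand price is (176 - 64)/2 = 56 and the supply price is (12 + 64)/2 = 38.
Deadweight loss = ½ · (56 - 38) · (82 - 64) = ½ · 18 · 18 = 162.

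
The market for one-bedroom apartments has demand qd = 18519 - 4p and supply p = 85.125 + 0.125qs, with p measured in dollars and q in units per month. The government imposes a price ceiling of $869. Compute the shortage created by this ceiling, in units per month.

8772

Rearranging supply gives qs = 8p - 681. In a free market, 18519 - 4p = 8p - 681 gives the equilibrium p* = 1600, q* = 12119.
The ceiling of 869 is below the equilibrium price 1600, so it binds.
At p = 869: qd = 18519 - 4·869 = 15043 and qs = 8·869 - 681 = 6271.
Shortage = qd - qs = 15043 - 6271 = 8772.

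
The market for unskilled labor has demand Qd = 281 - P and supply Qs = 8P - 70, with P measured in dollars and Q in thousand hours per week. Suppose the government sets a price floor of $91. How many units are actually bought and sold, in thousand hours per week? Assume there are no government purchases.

190

In a free market, 281 - P = 8P - 70 gives the equilibrium P* = 39, Q* = 242.
The floor of 91 is above the equilibrium price 39, so it binds.
At P = 91: Qd = 281 - 91 = 190 and Qs = 8·91 - 70 = 658.
The quantity actually transacted is the short side, demand: 190.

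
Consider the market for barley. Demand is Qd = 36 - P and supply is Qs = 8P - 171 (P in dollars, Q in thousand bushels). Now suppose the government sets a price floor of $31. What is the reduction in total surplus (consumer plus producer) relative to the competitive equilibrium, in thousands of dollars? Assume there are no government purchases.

Equilibrium: 36 - P = 8P - 171, so 207 = 9P and P* = 23, Q* = 13.
Because the floor (31) lies above the market-clearing price, it is binding.
At P = 31: Qd = 36 - 31 = 5 and Qs = 8·31 - 171 = 77.
Quantity traded falls to 5. At Q = 5 the demand price is 36 - 5 = 31 and the supply price is (171 + 5)/8 = 22.
Deadweight loss = ½ · (31 - 22) · (13 - 5) = ½ · 9 · 8 = 36.

36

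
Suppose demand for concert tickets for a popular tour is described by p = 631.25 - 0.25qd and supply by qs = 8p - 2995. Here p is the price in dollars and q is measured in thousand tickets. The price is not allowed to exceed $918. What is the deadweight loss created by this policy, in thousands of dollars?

0

Rearranging demand gives qd = 2525 - 4p. Setting quantity demanded equal to quantity supplied, 2525 - 4p = 8p - 2995, gives p* = 460 and q* = 685.
Since 918 is above p* = 460, the ceiling does not bind and the free-market outcome prevails.
Since the control does not bind, no trades are prevented and deadweight loss is zero.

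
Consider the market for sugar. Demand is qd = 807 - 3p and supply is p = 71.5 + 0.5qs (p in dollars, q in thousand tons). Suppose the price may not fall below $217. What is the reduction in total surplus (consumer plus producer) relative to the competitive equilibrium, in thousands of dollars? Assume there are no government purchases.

Rearranging supply gives qs = 2p - 143. Setting quantity demanded equal to quantity supplied, 807 - 3p = 2p - 143, gives p* = 190 and q* = 237.
Because the floor (217) lies above the market-clearing price, it is binding.
At p = 217: qd = 807 - 3·217 = 156 and qs = 2·217 - 143 = 291.
Quantity traded falls to 156. At q = 156 the demand price is (807 - 156)/3 = 217 and the supply price is (143 + 156)/2 = 149.5.
Deadweight loss = ½ · (217 - 149.5) · (237 - 156) = ½ · 67.5 · 81 = 2733.75.

2733.75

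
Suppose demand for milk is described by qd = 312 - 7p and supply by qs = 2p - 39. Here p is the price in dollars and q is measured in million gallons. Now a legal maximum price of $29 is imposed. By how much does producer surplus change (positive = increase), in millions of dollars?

Equilibrium: 312 - 7p = 2p - 39, so 351 = 9p and p* = 39, q* = 39.
The ceiling of 29 is below the equilibrium price 39, so it binds.
At p = 29: qd = 312 - 7·29 = 109 and qs = 2·29 - 39 = 19.
Producer surplus without the control is ½ · (39 - 19.5) · 39 = 380.25.
With the ceiling, producers sell 19 units at 29, so PS = ½ · (29 - 19.5) · 19 = 90.25.
Change in producer surplus = 90.25 - 380.25 = -290.

-290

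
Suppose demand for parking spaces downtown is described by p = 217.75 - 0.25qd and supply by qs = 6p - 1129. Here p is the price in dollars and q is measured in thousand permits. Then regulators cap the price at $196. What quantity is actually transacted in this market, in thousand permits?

47

Rearranging demand gives qd = 871 - 4p. Equilibrium: 871 - 4p = 6p - 1129, so 2000 = 10p and p* = 200, q* = 71.
Since 196 < 200, the ceiling is binding.
At p = 196: qd = 871 - 4·196 = 87 and qs = 6·196 - 1129 = 47.
The quantity actually transacted is the short side, supply: 47.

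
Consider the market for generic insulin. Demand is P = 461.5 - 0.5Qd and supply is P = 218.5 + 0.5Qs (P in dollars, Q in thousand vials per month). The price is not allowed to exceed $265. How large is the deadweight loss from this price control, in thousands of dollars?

11250

Rearranging demand gives Qd = 923 - 2P; rearranging supply gives Qs = 2P - 437. Setting quantity demanded equal to quantity supplied, 923 - 2P = 2P - 437, gives P* = 340 and Q* = 243.
Since 265 < 340, the ceiling is binding.
At P = 265: Qd = 923 - 2·265 = 393 and Qs = 2·265 - 437 = 93.
Quantity traded falls to 93. At Q = 93 the demand price is (923 - 93)/2 = 415 and the supply price is (437 + 93)/2 = 265.
Deadweight loss = ½ · (415 - 265) · (243 - 93) = ½ · 150 · 150 = 11250.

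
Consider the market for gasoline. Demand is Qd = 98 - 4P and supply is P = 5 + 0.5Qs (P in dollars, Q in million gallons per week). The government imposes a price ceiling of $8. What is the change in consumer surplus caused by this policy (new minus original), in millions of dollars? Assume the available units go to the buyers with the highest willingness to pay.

Rearranging supply gives Qs = 2P - 10. Equilibrium: 98 - 4P = 2P - 10, so 108 = 6P and P* = 18, Q* = 26.
Because the ceiling (8) lies below the market-clearing price, it is binding.
At P = 8: Qd = 98 - 4·8 = 66 and Qs = 2·8 - 10 = 6.
Consumer surplus without the control is ½ · (24.5 - 18) · 26 = 84.5.
With the ceiling, 6 units are sold at 8 (assume they go to the highest-value buyers). The demand price at Q = 6 is 23, so CS = ½ · [(24.5 - 8) + (23 - 8)] · 6 = 94.5.
Change in consumer surplus = 94.5 - 84.5 = 10.

10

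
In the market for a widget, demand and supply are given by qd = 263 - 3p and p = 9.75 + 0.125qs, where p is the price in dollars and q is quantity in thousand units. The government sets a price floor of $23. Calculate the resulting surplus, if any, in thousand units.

0

Rearranging supply gives qs = 8p - 78. Without the control the market clears where 263 - 3p = 8p - 78, i.e. p* = 31 and q* = 170.
The floor of 23 is below the equilibrium price 31, so it is not binding; the market clears at p* = 31, q* = 170.
Since the control does not bind, there is no surplus.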